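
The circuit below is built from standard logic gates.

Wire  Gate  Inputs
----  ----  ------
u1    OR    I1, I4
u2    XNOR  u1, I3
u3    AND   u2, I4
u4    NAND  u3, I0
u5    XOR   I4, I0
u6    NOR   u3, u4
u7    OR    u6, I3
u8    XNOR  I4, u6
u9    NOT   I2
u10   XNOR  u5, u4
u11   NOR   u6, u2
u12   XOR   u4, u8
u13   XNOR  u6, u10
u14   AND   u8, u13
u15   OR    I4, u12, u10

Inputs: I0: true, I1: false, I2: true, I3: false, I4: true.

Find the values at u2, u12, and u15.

u1 = I1 OR I4 = false OR true = true
u2 = u1 XNOR I3 = true XNOR false = false
u3 = u2 AND I4 = false AND true = false
u4 = u3 NAND I0 = false NAND true = true
u5 = I4 XOR I0 = true XOR true = false
u6 = u3 NOR u4 = false NOR true = false
u8 = I4 XNOR u6 = true XNOR false = false
u10 = u5 XNOR u4 = false XNOR true = false
u12 = u4 XOR u8 = true XOR false = true
u15 = I4 OR u12 OR u10 = true OR true OR false = true

u2 = false; u12 = true; u15 = true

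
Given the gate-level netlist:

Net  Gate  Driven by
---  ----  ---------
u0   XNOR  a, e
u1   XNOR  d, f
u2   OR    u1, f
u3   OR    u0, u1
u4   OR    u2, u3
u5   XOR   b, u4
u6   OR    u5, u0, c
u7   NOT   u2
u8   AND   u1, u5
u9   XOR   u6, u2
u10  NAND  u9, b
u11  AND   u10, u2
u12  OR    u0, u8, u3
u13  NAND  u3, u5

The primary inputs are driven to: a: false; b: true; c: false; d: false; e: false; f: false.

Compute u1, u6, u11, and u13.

u1 = true; u6 = true; u11 = true; u13 = true

u0 = a XNOR e = false XNOR false = true
u1 = d XNOR f = false XNOR false = true
u2 = u1 OR f = true OR false = true
u3 = u0 OR u1 = true OR true = true
u4 = u2 OR u3 = true OR true = true
u5 = b XOR u4 = true XOR true = false
u6 = u5 OR u0 OR c = false OR true OR false = true
u9 = u6 XOR u2 = true XOR true = false
u10 = u9 NAND b = false NAND true = true
u11 = u10 AND u2 = true AND true = true
u13 = u3 NAND u5 = true NAND false = true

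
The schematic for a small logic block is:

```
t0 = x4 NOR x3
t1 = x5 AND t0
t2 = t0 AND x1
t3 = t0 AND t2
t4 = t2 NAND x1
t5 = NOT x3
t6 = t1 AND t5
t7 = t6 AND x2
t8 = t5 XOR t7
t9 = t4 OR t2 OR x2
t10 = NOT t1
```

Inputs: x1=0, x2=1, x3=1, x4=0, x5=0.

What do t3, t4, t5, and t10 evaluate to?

t3 = 0, t4 = 1, t5 = 0, t10 = 1

t0 = x4 NOR x3 = 0 NOR 1 = 0
t1 = x5 AND t0 = 0 AND 0 = 0
t2 = t0 AND x1 = 0 AND 0 = 0
t3 = t0 AND t2 = 0 AND 0 = 0
t4 = t2 NAND x1 = 0 NAND 0 = 1
t5 = NOT x3 = NOT 1 = 0
t10 = NOT t1 = NOT 0 = 1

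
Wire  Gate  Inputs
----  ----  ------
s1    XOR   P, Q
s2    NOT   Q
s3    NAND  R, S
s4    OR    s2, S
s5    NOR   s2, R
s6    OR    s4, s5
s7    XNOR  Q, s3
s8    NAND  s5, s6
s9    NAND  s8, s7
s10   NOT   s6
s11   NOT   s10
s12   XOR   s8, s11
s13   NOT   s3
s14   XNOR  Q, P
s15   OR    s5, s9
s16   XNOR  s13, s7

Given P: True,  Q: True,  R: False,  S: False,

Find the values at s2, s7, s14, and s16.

s2 = False, s7 = True, s14 = True, s16 = False

s2 = NOT Q = NOT True = False
s3 = R NAND S = False NAND False = True
s7 = Q XNOR s3 = True XNOR True = True
s13 = NOT s3 = NOT True = False
s14 = Q XNOR P = True XNOR True = True
s16 = s13 XNOR s7 = False XNOR True = False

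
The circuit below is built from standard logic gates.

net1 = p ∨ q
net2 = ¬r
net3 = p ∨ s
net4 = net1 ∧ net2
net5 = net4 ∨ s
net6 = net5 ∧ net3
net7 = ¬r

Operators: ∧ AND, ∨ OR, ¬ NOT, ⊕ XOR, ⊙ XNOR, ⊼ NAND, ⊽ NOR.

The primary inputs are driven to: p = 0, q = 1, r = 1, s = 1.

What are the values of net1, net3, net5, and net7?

net1 = 1, net3 = 1, net5 = 1, net7 = 0

net1 = p OR q = 0 OR 1 = 1
net2 = NOT r = NOT 1 = 0
net3 = p OR s = 0 OR 1 = 1
net4 = net1 AND net2 = 1 AND 0 = 0
net5 = net4 OR s = 0 OR 1 = 1
net7 = NOT r = NOT 1 = 0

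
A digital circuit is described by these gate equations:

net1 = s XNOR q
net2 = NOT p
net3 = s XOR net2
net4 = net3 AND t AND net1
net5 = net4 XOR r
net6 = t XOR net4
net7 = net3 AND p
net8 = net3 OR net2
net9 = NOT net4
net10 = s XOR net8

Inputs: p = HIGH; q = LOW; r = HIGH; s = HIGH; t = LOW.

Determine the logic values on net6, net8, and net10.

net1 = s XNOR q = HIGH XNOR LOW = LOW
net2 = NOT p = NOT HIGH = LOW
net3 = s XOR net2 = HIGH XOR LOW = HIGH
net4 = net3 AND t AND net1 = HIGH AND LOW AND LOW = LOW
net6 = t XOR net4 = LOW XOR LOW = LOW
net8 = net3 OR net2 = HIGH OR LOW = HIGH
net10 = s XOR net8 = HIGH XOR HIGH = LOW

net6 = LOW, net8 = HIGH, net10 = LOW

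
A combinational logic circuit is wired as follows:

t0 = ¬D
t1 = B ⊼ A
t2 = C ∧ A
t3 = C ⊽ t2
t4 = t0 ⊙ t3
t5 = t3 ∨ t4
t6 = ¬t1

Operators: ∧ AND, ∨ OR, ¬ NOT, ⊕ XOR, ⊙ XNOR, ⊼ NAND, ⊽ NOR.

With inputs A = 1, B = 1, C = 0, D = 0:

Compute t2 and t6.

t2 = 0; t6 = 1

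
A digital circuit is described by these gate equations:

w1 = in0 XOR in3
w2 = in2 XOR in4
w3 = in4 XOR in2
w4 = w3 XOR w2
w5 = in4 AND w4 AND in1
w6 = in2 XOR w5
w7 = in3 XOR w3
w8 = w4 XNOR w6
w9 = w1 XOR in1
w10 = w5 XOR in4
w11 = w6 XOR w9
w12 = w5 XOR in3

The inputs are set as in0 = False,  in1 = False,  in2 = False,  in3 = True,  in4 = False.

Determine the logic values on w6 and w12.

w6 = False, w12 = True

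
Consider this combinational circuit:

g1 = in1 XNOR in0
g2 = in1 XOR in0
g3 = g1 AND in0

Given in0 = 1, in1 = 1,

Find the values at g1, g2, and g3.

g1 = 1, g2 = 0, g3 = 1

g1 = in1 XNOR in0 = 1 XNOR 1 = 1
g2 = in1 XOR in0 = 1 XOR 1 = 0
g3 = g1 AND in0 = 1 AND 1 = 1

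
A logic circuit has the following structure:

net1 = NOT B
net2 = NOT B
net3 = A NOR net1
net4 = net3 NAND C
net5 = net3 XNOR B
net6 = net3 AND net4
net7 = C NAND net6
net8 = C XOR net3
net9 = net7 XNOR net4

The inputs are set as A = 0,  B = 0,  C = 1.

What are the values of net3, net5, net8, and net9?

net1 = NOT B = NOT 0 = 1
net3 = A NOR net1 = 0 NOR 1 = 0
net4 = net3 NAND C = 0 NAND 1 = 1
net5 = net3 XNOR B = 0 XNOR 0 = 1
net6 = net3 AND net4 = 0 AND 1 = 0
net7 = C NAND net6 = 1 NAND 0 = 1
net8 = C XOR net3 = 1 XOR 0 = 1
net9 = net7 XNOR net4 = 1 XNOR 1 = 1

net3 = 0, net5 = 1, net8 = 1, net9 = 1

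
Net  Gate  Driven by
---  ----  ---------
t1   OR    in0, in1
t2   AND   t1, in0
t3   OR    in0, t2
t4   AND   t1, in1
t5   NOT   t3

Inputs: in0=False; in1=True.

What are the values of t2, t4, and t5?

t2 = False, t4 = True, t5 = True

t1 = in0 OR in1 = False OR True = True
t2 = t1 AND in0 = True AND False = False
t3 = in0 OR t2 = False OR False = False
t4 = t1 AND in1 = True AND True = True
t5 = NOT t3 = NOT False = True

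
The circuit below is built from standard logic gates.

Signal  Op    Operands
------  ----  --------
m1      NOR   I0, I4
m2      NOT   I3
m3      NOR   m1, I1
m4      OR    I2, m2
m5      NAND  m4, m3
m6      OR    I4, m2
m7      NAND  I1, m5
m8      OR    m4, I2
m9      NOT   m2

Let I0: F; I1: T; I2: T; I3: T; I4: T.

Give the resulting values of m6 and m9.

m6 = T; m9 = T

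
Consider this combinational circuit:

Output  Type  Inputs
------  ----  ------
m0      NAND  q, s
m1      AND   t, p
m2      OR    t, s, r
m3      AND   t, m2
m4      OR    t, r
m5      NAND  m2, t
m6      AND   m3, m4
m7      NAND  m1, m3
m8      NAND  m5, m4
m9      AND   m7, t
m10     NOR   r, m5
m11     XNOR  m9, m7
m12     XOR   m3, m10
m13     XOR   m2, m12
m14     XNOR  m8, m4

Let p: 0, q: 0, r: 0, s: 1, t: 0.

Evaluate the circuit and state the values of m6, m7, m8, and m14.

m1 = t AND p = 0 AND 0 = 0
m2 = t OR s OR r = 0 OR 1 OR 0 = 1
m3 = t AND m2 = 0 AND 1 = 0
m4 = t OR r = 0 OR 0 = 0
m5 = m2 NAND t = 1 NAND 0 = 1
m6 = m3 AND m4 = 0 AND 0 = 0
m7 = m1 NAND m3 = 0 NAND 0 = 1
m8 = m5 NAND m4 = 1 NAND 0 = 1
m14 = m8 XNOR m4 = 1 XNOR 0 = 0

m6 = 0, m7 = 1, m8 = 1, m14 = 0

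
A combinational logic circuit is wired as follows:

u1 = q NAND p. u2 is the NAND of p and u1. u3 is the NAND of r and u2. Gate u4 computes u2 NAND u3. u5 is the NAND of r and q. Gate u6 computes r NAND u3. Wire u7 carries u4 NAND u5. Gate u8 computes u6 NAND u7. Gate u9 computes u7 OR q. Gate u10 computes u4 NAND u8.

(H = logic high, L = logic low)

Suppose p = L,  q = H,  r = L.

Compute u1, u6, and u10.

u1 = H, u6 = H, u10 = H

u1 = q NAND p = H NAND L = H
u2 = p NAND u1 = L NAND H = H
u3 = r NAND u2 = L NAND H = H
u4 = u2 NAND u3 = H NAND H = L
u5 = r NAND q = L NAND H = H
u6 = r NAND u3 = L NAND H = H
u7 = u4 NAND u5 = L NAND H = H
u8 = u6 NAND u7 = H NAND H = L
u10 = u4 NAND u8 = L NAND L = H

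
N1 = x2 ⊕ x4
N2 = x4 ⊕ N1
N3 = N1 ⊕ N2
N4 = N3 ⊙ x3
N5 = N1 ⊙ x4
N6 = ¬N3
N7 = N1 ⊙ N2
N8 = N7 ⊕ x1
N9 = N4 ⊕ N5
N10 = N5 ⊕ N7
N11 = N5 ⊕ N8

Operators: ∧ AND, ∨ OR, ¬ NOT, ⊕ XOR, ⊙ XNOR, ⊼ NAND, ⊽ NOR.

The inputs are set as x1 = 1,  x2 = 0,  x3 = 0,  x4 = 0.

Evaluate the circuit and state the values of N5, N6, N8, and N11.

N5 = 1  N6 = 1  N8 = 0  N11 = 1

N1 = x2 XOR x4 = 0 XOR 0 = 0
N2 = x4 XOR N1 = 0 XOR 0 = 0
N3 = N1 XOR N2 = 0 XOR 0 = 0
N5 = N1 XNOR x4 = 0 XNOR 0 = 1
N6 = NOT N3 = NOT 0 = 1
N7 = N1 XNOR N2 = 0 XNOR 0 = 1
N8 = N7 XOR x1 = 1 XOR 1 = 0
N11 = N5 XOR N8 = 1 XOR 0 = 1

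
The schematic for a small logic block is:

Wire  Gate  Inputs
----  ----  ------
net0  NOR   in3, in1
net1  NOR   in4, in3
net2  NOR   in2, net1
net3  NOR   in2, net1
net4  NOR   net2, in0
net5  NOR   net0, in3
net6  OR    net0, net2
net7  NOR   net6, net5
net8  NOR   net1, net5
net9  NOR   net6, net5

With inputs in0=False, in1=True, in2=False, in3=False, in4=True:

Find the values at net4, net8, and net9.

net4 = False, net8 = False, net9 = False

net0 = in3 NOR in1 = False NOR True = False
net1 = in4 NOR in3 = True NOR False = False
net2 = in2 NOR net1 = False NOR False = True
net4 = net2 NOR in0 = True NOR False = False
net5 = net0 NOR in3 = False NOR False = True
net6 = net0 OR net2 = False OR True = True
net8 = net1 NOR net5 = False NOR True = False
net9 = net6 NOR net5 = True NOR True = False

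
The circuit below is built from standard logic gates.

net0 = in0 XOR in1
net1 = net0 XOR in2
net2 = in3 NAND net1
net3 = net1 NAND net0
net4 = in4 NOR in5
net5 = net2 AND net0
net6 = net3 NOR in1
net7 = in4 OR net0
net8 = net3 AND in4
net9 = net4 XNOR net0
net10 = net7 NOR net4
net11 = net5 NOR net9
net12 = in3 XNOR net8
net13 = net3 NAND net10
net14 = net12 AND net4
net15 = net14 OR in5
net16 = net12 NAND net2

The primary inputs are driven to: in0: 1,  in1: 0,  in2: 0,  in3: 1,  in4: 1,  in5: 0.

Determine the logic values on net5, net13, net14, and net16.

net0 = in0 XOR in1 = 1 XOR 0 = 1
net1 = net0 XOR in2 = 1 XOR 0 = 1
net2 = in3 NAND net1 = 1 NAND 1 = 0
net3 = net1 NAND net0 = 1 NAND 1 = 0
net4 = in4 NOR in5 = 1 NOR 0 = 0
net5 = net2 AND net0 = 0 AND 1 = 0
net7 = in4 OR net0 = 1 OR 1 = 1
net8 = net3 AND in4 = 0 AND 1 = 0
net10 = net7 NOR net4 = 1 NOR 0 = 0
net12 = in3 XNOR net8 = 1 XNOR 0 = 0
net13 = net3 NAND net10 = 0 NAND 0 = 1
net14 = net12 AND net4 = 0 AND 0 = 0
net16 = net12 NAND net2 = 0 NAND 0 = 1

net5 = 0, net13 = 1, net14 = 0, net16 = 1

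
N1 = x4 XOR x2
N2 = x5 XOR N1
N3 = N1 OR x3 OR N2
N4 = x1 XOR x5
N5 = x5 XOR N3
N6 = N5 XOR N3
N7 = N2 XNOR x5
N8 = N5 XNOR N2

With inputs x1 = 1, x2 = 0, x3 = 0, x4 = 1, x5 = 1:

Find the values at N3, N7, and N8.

N3 = 1  N7 = 0  N8 = 1

N1 = x4 XOR x2 = 1 XOR 0 = 1
N2 = x5 XOR N1 = 1 XOR 1 = 0
N3 = N1 OR x3 OR N2 = 1 OR 0 OR 0 = 1
N5 = x5 XOR N3 = 1 XOR 1 = 0
N7 = N2 XNOR x5 = 0 XNOR 1 = 0
N8 = N5 XNOR N2 = 0 XNOR 0 = 1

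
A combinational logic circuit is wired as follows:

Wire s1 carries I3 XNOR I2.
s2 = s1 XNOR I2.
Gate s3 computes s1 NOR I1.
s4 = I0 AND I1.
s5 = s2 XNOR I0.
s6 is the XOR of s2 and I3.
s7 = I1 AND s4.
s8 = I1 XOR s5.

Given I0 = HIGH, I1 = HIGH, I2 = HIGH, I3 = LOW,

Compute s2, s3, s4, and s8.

s2 = LOW, s3 = LOW, s4 = HIGH, s8 = HIGH

s1 = I3 XNOR I2 = LOW XNOR HIGH = LOW
s2 = s1 XNOR I2 = LOW XNOR HIGH = LOW
s3 = s1 NOR I1 = LOW NOR HIGH = LOW
s4 = I0 AND I1 = HIGH AND HIGH = HIGH
s5 = s2 XNOR I0 = LOW XNOR HIGH = LOW
s8 = I1 XOR s5 = HIGH XOR LOW = HIGH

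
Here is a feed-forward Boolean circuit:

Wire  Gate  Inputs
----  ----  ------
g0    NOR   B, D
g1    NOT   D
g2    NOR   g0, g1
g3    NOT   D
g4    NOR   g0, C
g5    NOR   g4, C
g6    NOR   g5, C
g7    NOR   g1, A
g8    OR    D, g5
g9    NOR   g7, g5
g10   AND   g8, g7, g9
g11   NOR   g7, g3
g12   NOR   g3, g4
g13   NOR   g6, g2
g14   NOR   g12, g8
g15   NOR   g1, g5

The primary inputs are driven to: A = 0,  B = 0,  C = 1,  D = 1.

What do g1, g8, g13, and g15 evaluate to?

g1 = 0; g8 = 1; g13 = 0; g15 = 1

g0 = B NOR D = 0 NOR 1 = 0
g1 = NOT D = NOT 1 = 0
g2 = g0 NOR g1 = 0 NOR 0 = 1
g4 = g0 NOR C = 0 NOR 1 = 0
g5 = g4 NOR C = 0 NOR 1 = 0
g6 = g5 NOR C = 0 NOR 1 = 0
g8 = D OR g5 = 1 OR 0 = 1
g13 = g6 NOR g2 = 0 NOR 1 = 0
g15 = g1 NOR g5 = 0 NOR 0 = 1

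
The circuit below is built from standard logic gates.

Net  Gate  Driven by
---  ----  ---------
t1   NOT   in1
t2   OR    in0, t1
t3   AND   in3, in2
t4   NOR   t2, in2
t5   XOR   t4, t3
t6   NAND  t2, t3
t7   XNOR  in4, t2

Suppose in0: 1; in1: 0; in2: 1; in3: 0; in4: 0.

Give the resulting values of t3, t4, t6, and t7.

t3 = 0, t4 = 0, t6 = 1, t7 = 0

t1 = NOT in1 = NOT 0 = 1
t2 = in0 OR t1 = 1 OR 1 = 1
t3 = in3 AND in2 = 0 AND 1 = 0
t4 = t2 NOR in2 = 1 NOR 1 = 0
t6 = t2 NAND t3 = 1 NAND 0 = 1
t7 = in4 XNOR t2 = 0 XNOR 1 = 0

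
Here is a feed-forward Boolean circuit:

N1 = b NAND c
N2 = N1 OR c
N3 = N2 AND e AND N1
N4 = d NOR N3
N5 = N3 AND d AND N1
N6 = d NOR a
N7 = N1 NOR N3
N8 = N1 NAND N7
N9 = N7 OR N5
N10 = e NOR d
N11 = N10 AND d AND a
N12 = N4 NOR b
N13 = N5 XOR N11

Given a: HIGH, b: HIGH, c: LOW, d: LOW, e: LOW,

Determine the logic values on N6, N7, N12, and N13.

N6 = LOW, N7 = LOW, N12 = LOW, N13 = LOW

N1 = b NAND c = HIGH NAND LOW = HIGH
N2 = N1 OR c = HIGH OR LOW = HIGH
N3 = N2 AND e AND N1 = HIGH AND LOW AND HIGH = LOW
N4 = d NOR N3 = LOW NOR LOW = HIGH
N5 = N3 AND d AND N1 = LOW AND LOW AND HIGH = LOW
N6 = d NOR a = LOW NOR HIGH = LOW
N7 = N1 NOR N3 = HIGH NOR LOW = LOW
N10 = e NOR d = LOW NOR LOW = HIGH
N11 = N10 AND d AND a = HIGH AND LOW AND HIGH = LOW
N12 = N4 NOR b = HIGH NOR HIGH = LOW
N13 = N5 XOR N11 = LOW XOR LOW = LOW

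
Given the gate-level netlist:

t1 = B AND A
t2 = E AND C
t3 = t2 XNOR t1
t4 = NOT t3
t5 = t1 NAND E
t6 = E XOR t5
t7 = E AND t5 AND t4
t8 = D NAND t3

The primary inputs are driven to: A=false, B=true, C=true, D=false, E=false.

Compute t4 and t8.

t1 = B AND A = true AND false = false
t2 = E AND C = false AND true = false
t3 = t2 XNOR t1 = false XNOR false = true
t4 = NOT t3 = NOT true = false
t8 = D NAND t3 = false NAND true = true

t4 = false, t8 = true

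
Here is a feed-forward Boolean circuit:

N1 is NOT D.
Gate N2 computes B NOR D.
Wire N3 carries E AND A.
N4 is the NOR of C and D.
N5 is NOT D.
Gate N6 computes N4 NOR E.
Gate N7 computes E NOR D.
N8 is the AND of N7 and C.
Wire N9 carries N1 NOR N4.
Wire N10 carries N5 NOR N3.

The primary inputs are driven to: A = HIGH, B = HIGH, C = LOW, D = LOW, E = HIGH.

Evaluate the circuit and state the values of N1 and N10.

N1 = NOT D = NOT LOW = HIGH
N3 = E AND A = HIGH AND HIGH = HIGH
N5 = NOT D = NOT LOW = HIGH
N10 = N5 NOR N3 = HIGH NOR HIGH = LOW

N1 = HIGH; N10 = LOW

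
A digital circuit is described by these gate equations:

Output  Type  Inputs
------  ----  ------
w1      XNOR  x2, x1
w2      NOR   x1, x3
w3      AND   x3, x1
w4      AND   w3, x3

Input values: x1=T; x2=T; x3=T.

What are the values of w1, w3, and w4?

w1 = T  w3 = T  w4 = T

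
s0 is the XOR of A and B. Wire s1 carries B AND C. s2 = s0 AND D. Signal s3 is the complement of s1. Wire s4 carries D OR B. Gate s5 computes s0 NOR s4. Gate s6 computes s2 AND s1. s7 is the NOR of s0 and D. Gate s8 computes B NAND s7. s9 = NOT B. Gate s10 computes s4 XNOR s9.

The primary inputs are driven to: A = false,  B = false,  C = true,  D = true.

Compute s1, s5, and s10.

s1 = false, s5 = false, s10 = true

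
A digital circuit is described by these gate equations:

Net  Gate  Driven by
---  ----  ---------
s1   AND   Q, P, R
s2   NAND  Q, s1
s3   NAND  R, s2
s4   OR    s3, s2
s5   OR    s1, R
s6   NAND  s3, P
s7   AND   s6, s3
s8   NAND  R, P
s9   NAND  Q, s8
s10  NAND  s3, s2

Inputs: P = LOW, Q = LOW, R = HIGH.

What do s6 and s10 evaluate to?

s1 = Q AND P AND R = LOW AND LOW AND HIGH = LOW
s2 = Q NAND s1 = LOW NAND LOW = HIGH
s3 = R NAND s2 = HIGH NAND HIGH = LOW
s6 = s3 NAND P = LOW NAND LOW = HIGH
s10 = s3 NAND s2 = LOW NAND HIGH = HIGH

s6 = HIGH  s10 = HIGH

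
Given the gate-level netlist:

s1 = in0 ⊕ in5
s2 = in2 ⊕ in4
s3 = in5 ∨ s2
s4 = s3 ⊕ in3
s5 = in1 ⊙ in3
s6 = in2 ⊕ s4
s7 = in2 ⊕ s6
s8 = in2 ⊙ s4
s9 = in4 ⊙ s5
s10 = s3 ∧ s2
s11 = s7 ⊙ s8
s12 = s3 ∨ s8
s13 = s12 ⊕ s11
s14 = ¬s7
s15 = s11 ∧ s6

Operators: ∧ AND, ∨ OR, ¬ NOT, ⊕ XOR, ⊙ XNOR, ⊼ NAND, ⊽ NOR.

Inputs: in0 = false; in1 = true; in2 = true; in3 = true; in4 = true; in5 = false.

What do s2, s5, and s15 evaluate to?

s2 = false  s5 = true  s15 = false

s2 = in2 XOR in4 = true XOR true = false
s3 = in5 OR s2 = false OR false = false
s4 = s3 XOR in3 = false XOR true = true
s5 = in1 XNOR in3 = true XNOR true = true
s6 = in2 XOR s4 = true XOR true = false
s7 = in2 XOR s6 = true XOR false = true
s8 = in2 XNOR s4 = true XNOR true = true
s11 = s7 XNOR s8 = true XNOR true = true
s15 = s11 AND s6 = true AND false = false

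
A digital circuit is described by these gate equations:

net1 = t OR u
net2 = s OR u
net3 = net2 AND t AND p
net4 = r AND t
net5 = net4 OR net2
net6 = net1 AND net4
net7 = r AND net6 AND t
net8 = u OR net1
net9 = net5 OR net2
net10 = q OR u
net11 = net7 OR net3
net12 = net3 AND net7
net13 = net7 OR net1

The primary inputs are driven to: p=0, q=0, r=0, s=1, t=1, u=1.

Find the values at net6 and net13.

net6 = 0, net13 = 1

net1 = t OR u = 1 OR 1 = 1
net4 = r AND t = 0 AND 1 = 0
net6 = net1 AND net4 = 1 AND 0 = 0
net7 = r AND net6 AND t = 0 AND 0 AND 1 = 0
net13 = net7 OR net1 = 0 OR 1 = 1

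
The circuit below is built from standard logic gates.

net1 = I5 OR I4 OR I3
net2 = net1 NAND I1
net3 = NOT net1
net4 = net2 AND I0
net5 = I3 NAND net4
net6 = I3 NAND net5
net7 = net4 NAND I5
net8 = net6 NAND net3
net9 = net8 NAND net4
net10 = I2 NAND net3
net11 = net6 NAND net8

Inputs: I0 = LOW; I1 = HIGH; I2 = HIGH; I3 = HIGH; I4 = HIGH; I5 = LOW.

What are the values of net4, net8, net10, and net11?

net1 = I5 OR I4 OR I3 = LOW OR HIGH OR HIGH = HIGH
net2 = net1 NAND I1 = HIGH NAND HIGH = LOW
net3 = NOT net1 = NOT HIGH = LOW
net4 = net2 AND I0 = LOW AND LOW = LOW
net5 = I3 NAND net4 = HIGH NAND LOW = HIGH
net6 = I3 NAND net5 = HIGH NAND HIGH = LOW
net8 = net6 NAND net3 = LOW NAND LOW = HIGH
net10 = I2 NAND net3 = HIGH NAND LOW = HIGH
net11 = net6 NAND net8 = LOW NAND HIGH = HIGH

net4 = LOW; net8 = HIGH; net10 = HIGH; net11 = HIGH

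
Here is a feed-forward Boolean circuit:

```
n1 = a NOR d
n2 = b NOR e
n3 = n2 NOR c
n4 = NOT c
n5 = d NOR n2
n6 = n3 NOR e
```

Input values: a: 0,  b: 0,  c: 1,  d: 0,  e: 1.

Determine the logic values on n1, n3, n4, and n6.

n1 = 1, n3 = 0, n4 = 0, n6 = 0

n1 = a NOR d = 0 NOR 0 = 1
n2 = b NOR e = 0 NOR 1 = 0
n3 = n2 NOR c = 0 NOR 1 = 0
n4 = NOT c = NOT 1 = 0
n6 = n3 NOR e = 0 NOR 1 = 0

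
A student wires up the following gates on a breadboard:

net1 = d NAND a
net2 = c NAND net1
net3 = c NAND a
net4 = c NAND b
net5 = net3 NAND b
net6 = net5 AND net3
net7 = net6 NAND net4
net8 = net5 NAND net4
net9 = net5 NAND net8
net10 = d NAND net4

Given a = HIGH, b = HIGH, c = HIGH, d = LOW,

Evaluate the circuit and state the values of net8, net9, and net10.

net8 = HIGH, net9 = LOW, net10 = HIGH

net3 = c NAND a = HIGH NAND HIGH = LOW
net4 = c NAND b = HIGH NAND HIGH = LOW
net5 = net3 NAND b = LOW NAND HIGH = HIGH
net8 = net5 NAND net4 = HIGH NAND LOW = HIGH
net9 = net5 NAND net8 = HIGH NAND HIGH = LOW
net10 = d NAND net4 = LOW NAND LOW = HIGH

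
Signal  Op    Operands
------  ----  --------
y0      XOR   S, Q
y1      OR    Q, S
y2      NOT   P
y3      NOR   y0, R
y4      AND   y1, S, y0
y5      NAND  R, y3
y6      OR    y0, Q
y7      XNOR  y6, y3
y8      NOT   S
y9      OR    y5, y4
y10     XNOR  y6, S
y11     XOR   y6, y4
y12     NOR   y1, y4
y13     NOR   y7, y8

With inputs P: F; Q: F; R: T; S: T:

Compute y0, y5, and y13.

y0 = T, y5 = T, y13 = T

y0 = S XOR Q = T XOR F = T
y3 = y0 NOR R = T NOR T = F
y5 = R NAND y3 = T NAND F = T
y6 = y0 OR Q = T OR F = T
y7 = y6 XNOR y3 = T XNOR F = F
y8 = NOT S = NOT T = F
y13 = y7 NOR y8 = F NOR F = T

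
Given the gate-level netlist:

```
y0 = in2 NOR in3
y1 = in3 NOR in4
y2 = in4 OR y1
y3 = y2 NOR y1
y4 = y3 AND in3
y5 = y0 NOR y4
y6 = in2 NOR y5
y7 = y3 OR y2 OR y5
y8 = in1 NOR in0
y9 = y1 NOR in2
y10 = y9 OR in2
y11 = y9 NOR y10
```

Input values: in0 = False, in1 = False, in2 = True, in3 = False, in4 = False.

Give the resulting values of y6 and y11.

y6 = False, y11 = False

y0 = in2 NOR in3 = True NOR False = False
y1 = in3 NOR in4 = False NOR False = True
y2 = in4 OR y1 = False OR True = True
y3 = y2 NOR y1 = True NOR True = False
y4 = y3 AND in3 = False AND False = False
y5 = y0 NOR y4 = False NOR False = True
y6 = in2 NOR y5 = True NOR True = False
y9 = y1 NOR in2 = True NOR True = False
y10 = y9 OR in2 = False OR True = True
y11 = y9 NOR y10 = False NOR True = False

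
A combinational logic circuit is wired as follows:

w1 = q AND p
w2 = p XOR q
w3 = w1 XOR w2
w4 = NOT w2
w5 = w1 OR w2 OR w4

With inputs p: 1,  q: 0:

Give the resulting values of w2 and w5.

w2 = 1  w5 = 1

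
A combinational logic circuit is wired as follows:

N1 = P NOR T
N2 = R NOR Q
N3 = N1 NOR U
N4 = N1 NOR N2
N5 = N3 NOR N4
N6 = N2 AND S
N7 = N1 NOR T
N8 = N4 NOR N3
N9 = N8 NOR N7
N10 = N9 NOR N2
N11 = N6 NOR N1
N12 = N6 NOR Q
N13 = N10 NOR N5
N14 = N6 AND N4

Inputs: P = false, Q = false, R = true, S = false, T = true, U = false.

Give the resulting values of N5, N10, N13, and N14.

N1 = P NOR T = false NOR true = false
N2 = R NOR Q = true NOR false = false
N3 = N1 NOR U = false NOR false = true
N4 = N1 NOR N2 = false NOR false = true
N5 = N3 NOR N4 = true NOR true = false
N6 = N2 AND S = false AND false = false
N7 = N1 NOR T = false NOR true = false
N8 = N4 NOR N3 = true NOR true = false
N9 = N8 NOR N7 = false NOR false = true
N10 = N9 NOR N2 = true NOR false = false
N13 = N10 NOR N5 = false NOR false = true
N14 = N6 AND N4 = false AND true = false

N5 = false, N10 = false, N13 = true, N14 = false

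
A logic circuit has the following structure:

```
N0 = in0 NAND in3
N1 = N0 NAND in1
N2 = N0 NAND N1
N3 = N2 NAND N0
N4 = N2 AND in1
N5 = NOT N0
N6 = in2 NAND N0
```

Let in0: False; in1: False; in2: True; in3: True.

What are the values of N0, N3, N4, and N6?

N0 = in0 NAND in3 = False NAND True = True
N1 = N0 NAND in1 = True NAND False = True
N2 = N0 NAND N1 = True NAND True = False
N3 = N2 NAND N0 = False NAND True = True
N4 = N2 AND in1 = False AND False = False
N6 = in2 NAND N0 = True NAND True = False

N0 = True; N3 = True; N4 = False; N6 = False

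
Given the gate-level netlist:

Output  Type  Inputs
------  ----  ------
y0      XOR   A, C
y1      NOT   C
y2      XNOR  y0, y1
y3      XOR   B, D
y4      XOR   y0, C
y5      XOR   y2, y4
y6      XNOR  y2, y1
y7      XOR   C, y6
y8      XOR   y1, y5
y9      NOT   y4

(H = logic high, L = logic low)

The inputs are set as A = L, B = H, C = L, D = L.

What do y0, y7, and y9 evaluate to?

y0 = A XOR C = L XOR L = L
y1 = NOT C = NOT L = H
y2 = y0 XNOR y1 = L XNOR H = L
y4 = y0 XOR C = L XOR L = L
y6 = y2 XNOR y1 = L XNOR H = L
y7 = C XOR y6 = L XOR L = L
y9 = NOT y4 = NOT L = H

y0 = L; y7 = L; y9 = H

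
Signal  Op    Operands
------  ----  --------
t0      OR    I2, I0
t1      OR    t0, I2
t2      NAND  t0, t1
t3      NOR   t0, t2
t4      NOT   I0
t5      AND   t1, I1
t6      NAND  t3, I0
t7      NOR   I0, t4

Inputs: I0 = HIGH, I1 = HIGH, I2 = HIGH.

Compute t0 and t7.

t0 = I2 OR I0 = HIGH OR HIGH = HIGH
t4 = NOT I0 = NOT HIGH = LOW
t7 = I0 NOR t4 = HIGH NOR LOW = LOW

t0 = HIGH; t7 = LOW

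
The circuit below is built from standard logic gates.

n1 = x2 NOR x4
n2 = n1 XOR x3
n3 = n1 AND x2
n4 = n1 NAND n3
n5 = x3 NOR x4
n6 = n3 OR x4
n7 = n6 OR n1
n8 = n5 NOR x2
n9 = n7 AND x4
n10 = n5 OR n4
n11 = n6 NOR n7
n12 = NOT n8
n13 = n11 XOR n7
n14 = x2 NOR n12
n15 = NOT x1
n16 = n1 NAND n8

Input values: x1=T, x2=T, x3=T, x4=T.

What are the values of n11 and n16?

n1 = x2 NOR x4 = T NOR T = F
n3 = n1 AND x2 = F AND T = F
n5 = x3 NOR x4 = T NOR T = F
n6 = n3 OR x4 = F OR T = T
n7 = n6 OR n1 = T OR F = T
n8 = n5 NOR x2 = F NOR T = F
n11 = n6 NOR n7 = T NOR T = F
n16 = n1 NAND n8 = F NAND F = T

n11 = F  n16 = T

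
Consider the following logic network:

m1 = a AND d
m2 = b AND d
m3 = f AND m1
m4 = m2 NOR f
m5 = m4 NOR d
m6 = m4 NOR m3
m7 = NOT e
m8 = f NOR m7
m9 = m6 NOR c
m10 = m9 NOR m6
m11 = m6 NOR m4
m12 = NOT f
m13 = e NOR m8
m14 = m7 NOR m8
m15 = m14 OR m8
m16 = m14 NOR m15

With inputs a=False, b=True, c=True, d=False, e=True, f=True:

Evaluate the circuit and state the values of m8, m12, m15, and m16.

m7 = NOT e = NOT True = False
m8 = f NOR m7 = True NOR False = False
m12 = NOT f = NOT True = False
m14 = m7 NOR m8 = False NOR False = True
m15 = m14 OR m8 = True OR False = True
m16 = m14 NOR m15 = True NOR True = False

m8 = False, m12 = False, m15 = True, m16 = False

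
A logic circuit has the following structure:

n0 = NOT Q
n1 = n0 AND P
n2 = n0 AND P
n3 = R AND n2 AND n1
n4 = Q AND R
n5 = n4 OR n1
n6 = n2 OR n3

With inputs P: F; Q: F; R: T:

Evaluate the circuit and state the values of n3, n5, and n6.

n0 = NOT Q = NOT F = T
n1 = n0 AND P = T AND F = F
n2 = n0 AND P = T AND F = F
n3 = R AND n2 AND n1 = T AND F AND F = F
n4 = Q AND R = F AND T = F
n5 = n4 OR n1 = F OR F = F
n6 = n2 OR n3 = F OR F = F

n3 = F; n5 = F; n6 = F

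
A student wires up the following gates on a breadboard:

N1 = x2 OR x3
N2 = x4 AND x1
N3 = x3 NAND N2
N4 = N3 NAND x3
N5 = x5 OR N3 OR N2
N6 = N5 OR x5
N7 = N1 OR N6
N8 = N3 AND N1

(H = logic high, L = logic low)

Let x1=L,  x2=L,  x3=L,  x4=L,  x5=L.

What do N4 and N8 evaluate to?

N4 = H  N8 = L

N1 = x2 OR x3 = L OR L = L
N2 = x4 AND x1 = L AND L = L
N3 = x3 NAND N2 = L NAND L = H
N4 = N3 NAND x3 = H NAND L = H
N8 = N3 AND N1 = H AND L = L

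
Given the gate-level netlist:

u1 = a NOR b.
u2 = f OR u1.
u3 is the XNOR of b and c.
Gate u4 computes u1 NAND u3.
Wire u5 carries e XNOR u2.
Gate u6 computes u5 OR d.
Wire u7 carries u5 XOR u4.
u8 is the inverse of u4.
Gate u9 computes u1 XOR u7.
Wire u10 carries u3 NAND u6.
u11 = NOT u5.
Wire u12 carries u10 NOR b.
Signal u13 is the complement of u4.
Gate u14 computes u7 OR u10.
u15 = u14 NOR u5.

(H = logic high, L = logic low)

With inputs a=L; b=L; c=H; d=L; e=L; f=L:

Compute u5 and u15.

u5 = L, u15 = L

u1 = a NOR b = L NOR L = H
u2 = f OR u1 = L OR H = H
u3 = b XNOR c = L XNOR H = L
u4 = u1 NAND u3 = H NAND L = H
u5 = e XNOR u2 = L XNOR H = L
u6 = u5 OR d = L OR L = L
u7 = u5 XOR u4 = L XOR H = H
u10 = u3 NAND u6 = L NAND L = H
u14 = u7 OR u10 = H OR H = H
u15 = u14 NOR u5 = H NOR L = L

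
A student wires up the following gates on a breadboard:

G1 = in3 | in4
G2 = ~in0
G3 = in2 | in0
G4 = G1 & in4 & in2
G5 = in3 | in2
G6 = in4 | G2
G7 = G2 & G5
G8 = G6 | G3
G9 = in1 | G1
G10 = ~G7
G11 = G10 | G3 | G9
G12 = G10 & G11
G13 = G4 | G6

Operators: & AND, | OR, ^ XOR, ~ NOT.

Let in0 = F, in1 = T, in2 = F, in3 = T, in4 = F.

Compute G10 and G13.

G1 = in3 OR in4 = T OR F = T
G2 = NOT in0 = NOT F = T
G4 = G1 AND in4 AND in2 = T AND F AND F = F
G5 = in3 OR in2 = T OR F = T
G6 = in4 OR G2 = F OR T = T
G7 = G2 AND G5 = T AND T = T
G10 = NOT G7 = NOT T = F
G13 = G4 OR G6 = F OR T = T

G10 = F; G13 = T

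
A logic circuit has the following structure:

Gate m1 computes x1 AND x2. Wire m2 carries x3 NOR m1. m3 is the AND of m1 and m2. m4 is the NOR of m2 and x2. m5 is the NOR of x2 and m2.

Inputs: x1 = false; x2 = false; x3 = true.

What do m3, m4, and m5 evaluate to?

m3 = false, m4 = true, m5 = true

m1 = x1 AND x2 = false AND false = false
m2 = x3 NOR m1 = true NOR false = false
m3 = m1 AND m2 = false AND false = false
m4 = m2 NOR x2 = false NOR false = true
m5 = x2 NOR m2 = false NOR false = true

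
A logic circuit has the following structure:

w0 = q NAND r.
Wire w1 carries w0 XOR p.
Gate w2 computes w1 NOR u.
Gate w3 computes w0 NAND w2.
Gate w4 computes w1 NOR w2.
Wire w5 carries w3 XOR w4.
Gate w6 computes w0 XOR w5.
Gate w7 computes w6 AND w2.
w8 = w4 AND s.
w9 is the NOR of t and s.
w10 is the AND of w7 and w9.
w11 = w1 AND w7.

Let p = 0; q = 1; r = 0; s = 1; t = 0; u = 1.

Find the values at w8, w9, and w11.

w0 = q NAND r = 1 NAND 0 = 1
w1 = w0 XOR p = 1 XOR 0 = 1
w2 = w1 NOR u = 1 NOR 1 = 0
w3 = w0 NAND w2 = 1 NAND 0 = 1
w4 = w1 NOR w2 = 1 NOR 0 = 0
w5 = w3 XOR w4 = 1 XOR 0 = 1
w6 = w0 XOR w5 = 1 XOR 1 = 0
w7 = w6 AND w2 = 0 AND 0 = 0
w8 = w4 AND s = 0 AND 1 = 0
w9 = t NOR s = 0 NOR 1 = 0
w11 = w1 AND w7 = 1 AND 0 = 0

w8 = 0; w9 = 0; w11 = 0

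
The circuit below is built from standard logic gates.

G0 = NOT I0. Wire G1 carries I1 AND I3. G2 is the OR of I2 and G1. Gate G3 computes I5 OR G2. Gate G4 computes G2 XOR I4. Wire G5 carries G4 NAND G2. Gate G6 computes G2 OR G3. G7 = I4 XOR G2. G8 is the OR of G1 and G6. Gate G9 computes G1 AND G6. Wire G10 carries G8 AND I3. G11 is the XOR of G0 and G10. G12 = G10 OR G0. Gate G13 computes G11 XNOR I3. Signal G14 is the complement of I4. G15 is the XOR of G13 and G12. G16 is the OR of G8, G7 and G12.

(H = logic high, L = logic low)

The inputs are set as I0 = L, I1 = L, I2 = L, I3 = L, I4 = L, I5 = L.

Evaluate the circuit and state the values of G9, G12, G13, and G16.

G9 = L  G12 = H  G13 = L  G16 = H

G0 = NOT I0 = NOT L = H
G1 = I1 AND I3 = L AND L = L
G2 = I2 OR G1 = L OR L = L
G3 = I5 OR G2 = L OR L = L
G6 = G2 OR G3 = L OR L = L
G7 = I4 XOR G2 = L XOR L = L
G8 = G1 OR G6 = L OR L = L
G9 = G1 AND G6 = L AND L = L
G10 = G8 AND I3 = L AND L = L
G11 = G0 XOR G10 = H XOR L = H
G12 = G10 OR G0 = L OR H = H
G13 = G11 XNOR I3 = H XNOR L = L
G16 = G8 OR G7 OR G12 = L OR L OR H = H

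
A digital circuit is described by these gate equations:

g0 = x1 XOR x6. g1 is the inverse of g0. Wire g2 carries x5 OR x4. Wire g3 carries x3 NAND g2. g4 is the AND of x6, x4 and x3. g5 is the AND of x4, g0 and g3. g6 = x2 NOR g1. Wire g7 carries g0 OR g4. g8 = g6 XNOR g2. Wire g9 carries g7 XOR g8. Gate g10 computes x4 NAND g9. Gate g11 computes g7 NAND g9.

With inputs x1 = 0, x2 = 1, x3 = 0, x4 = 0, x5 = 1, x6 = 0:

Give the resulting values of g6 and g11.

g6 = 0, g11 = 1

g0 = x1 XOR x6 = 0 XOR 0 = 0
g1 = NOT g0 = NOT 0 = 1
g2 = x5 OR x4 = 1 OR 0 = 1
g4 = x6 AND x4 AND x3 = 0 AND 0 AND 0 = 0
g6 = x2 NOR g1 = 1 NOR 1 = 0
g7 = g0 OR g4 = 0 OR 0 = 0
g8 = g6 XNOR g2 = 0 XNOR 1 = 0
g9 = g7 XOR g8 = 0 XOR 0 = 0
g11 = g7 NAND g9 = 0 NAND 0 = 1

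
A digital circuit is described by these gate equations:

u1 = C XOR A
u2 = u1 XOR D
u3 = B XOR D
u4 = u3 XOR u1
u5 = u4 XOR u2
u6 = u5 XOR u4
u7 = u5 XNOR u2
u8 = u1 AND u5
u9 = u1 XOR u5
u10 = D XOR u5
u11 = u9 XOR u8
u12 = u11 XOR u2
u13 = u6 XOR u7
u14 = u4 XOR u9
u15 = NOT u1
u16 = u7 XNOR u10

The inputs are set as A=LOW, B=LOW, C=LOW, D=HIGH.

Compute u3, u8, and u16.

u3 = HIGH, u8 = LOW, u16 = LOW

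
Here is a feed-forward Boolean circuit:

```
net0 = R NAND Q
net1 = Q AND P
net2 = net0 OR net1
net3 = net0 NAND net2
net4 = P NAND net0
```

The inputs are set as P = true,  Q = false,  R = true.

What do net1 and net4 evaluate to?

net1 = false  net4 = false

net0 = R NAND Q = true NAND false = true
net1 = Q AND P = false AND true = false
net4 = P NAND net0 = true NAND true = false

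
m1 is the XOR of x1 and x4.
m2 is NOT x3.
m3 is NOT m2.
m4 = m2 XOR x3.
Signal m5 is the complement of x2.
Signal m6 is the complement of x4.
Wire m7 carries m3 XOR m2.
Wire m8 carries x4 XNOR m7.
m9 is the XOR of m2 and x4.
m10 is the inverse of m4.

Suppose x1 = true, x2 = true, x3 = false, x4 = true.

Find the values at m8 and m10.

m8 = true, m10 = false

m2 = NOT x3 = NOT false = true
m3 = NOT m2 = NOT true = false
m4 = m2 XOR x3 = true XOR false = true
m7 = m3 XOR m2 = false XOR true = true
m8 = x4 XNOR m7 = true XNOR true = true
m10 = NOT m4 = NOT true = false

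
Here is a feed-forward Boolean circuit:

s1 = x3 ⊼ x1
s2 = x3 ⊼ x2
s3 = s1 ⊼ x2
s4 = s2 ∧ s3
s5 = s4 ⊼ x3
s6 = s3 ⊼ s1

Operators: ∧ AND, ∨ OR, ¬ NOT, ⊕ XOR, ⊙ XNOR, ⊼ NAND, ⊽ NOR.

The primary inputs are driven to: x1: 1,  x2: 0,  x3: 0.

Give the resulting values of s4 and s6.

s4 = 1  s6 = 0

s1 = x3 NAND x1 = 0 NAND 1 = 1
s2 = x3 NAND x2 = 0 NAND 0 = 1
s3 = s1 NAND x2 = 1 NAND 0 = 1
s4 = s2 AND s3 = 1 AND 1 = 1
s6 = s3 NAND s1 = 1 NAND 1 = 0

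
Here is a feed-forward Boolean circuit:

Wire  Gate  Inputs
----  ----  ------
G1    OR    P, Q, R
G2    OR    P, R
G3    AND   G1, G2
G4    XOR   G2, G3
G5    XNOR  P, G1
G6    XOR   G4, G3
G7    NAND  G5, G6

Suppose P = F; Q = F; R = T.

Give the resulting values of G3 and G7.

G3 = T, G7 = T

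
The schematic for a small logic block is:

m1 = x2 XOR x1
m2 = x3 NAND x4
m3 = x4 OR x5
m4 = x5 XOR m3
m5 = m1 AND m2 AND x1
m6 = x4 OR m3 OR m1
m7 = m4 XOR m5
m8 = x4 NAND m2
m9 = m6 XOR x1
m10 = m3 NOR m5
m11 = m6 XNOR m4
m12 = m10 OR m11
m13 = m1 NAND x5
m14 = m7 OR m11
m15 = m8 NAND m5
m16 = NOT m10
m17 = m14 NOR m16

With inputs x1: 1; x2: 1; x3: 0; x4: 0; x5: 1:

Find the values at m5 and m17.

m1 = x2 XOR x1 = 1 XOR 1 = 0
m2 = x3 NAND x4 = 0 NAND 0 = 1
m3 = x4 OR x5 = 0 OR 1 = 1
m4 = x5 XOR m3 = 1 XOR 1 = 0
m5 = m1 AND m2 AND x1 = 0 AND 1 AND 1 = 0
m6 = x4 OR m3 OR m1 = 0 OR 1 OR 0 = 1
m7 = m4 XOR m5 = 0 XOR 0 = 0
m10 = m3 NOR m5 = 1 NOR 0 = 0
m11 = m6 XNOR m4 = 1 XNOR 0 = 0
m14 = m7 OR m11 = 0 OR 0 = 0
m16 = NOT m10 = NOT 0 = 1
m17 = m14 NOR m16 = 0 NOR 1 = 0

m5 = 0, m17 = 0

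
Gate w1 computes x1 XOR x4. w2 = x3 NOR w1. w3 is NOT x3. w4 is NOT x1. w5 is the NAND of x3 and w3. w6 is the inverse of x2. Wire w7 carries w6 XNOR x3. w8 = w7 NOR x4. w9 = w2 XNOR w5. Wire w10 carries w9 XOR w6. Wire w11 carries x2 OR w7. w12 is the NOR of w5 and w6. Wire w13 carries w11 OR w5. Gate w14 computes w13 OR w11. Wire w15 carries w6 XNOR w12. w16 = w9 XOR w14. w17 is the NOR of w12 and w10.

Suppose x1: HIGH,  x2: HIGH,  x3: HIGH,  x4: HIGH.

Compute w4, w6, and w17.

w1 = x1 XOR x4 = HIGH XOR HIGH = LOW
w2 = x3 NOR w1 = HIGH NOR LOW = LOW
w3 = NOT x3 = NOT HIGH = LOW
w4 = NOT x1 = NOT HIGH = LOW
w5 = x3 NAND w3 = HIGH NAND LOW = HIGH
w6 = NOT x2 = NOT HIGH = LOW
w9 = w2 XNOR w5 = LOW XNOR HIGH = LOW
w10 = w9 XOR w6 = LOW XOR LOW = LOW
w12 = w5 NOR w6 = HIGH NOR LOW = LOW
w17 = w12 NOR w10 = LOW NOR LOW = HIGH

w4 = LOW; w6 = LOW; w17 = HIGH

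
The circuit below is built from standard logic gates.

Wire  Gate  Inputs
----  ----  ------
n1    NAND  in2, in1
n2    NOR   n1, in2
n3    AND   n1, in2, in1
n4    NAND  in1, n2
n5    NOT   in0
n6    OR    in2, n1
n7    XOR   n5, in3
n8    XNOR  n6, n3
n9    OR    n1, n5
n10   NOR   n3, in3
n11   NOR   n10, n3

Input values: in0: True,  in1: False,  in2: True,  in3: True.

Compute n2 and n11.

n2 = False; n11 = True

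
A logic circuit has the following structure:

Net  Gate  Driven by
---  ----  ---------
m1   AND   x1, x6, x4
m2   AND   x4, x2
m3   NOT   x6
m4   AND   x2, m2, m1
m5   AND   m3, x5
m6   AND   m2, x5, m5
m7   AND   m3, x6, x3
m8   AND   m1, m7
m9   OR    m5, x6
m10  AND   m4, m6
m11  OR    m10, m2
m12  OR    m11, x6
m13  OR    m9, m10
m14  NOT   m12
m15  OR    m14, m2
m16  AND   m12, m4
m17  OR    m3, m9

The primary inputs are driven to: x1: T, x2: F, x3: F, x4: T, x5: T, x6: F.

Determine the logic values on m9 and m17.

m3 = NOT x6 = NOT F = T
m5 = m3 AND x5 = T AND T = T
m9 = m5 OR x6 = T OR F = T
m17 = m3 OR m9 = T OR T = T

m9 = T, m17 = T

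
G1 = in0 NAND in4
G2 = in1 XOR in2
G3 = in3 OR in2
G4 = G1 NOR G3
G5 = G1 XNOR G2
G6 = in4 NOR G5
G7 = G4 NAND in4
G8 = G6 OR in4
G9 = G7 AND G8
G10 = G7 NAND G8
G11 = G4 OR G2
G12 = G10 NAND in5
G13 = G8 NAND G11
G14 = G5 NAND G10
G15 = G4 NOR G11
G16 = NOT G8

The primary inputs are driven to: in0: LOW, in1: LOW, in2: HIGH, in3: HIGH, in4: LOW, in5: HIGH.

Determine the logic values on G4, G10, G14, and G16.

G4 = LOW, G10 = HIGH, G14 = LOW, G16 = HIGH

G1 = in0 NAND in4 = LOW NAND LOW = HIGH
G2 = in1 XOR in2 = LOW XOR HIGH = HIGH
G3 = in3 OR in2 = HIGH OR HIGH = HIGH
G4 = G1 NOR G3 = HIGH NOR HIGH = LOW
G5 = G1 XNOR G2 = HIGH XNOR HIGH = HIGH
G6 = in4 NOR G5 = LOW NOR HIGH = LOW
G7 = G4 NAND in4 = LOW NAND LOW = HIGH
G8 = G6 OR in4 = LOW OR LOW = LOW
G10 = G7 NAND G8 = HIGH NAND LOW = HIGH
G14 = G5 NAND G10 = HIGH NAND HIGH = LOW
G16 = NOT G8 = NOT LOW = HIGH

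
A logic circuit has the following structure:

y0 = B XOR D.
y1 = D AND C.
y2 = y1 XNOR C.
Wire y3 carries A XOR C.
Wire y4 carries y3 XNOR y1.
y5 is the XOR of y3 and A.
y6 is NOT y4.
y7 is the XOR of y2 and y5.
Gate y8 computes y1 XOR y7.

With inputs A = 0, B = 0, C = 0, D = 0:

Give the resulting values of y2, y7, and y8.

y2 = 1; y7 = 1; y8 = 1

y1 = D AND C = 0 AND 0 = 0
y2 = y1 XNOR C = 0 XNOR 0 = 1
y3 = A XOR C = 0 XOR 0 = 0
y5 = y3 XOR A = 0 XOR 0 = 0
y7 = y2 XOR y5 = 1 XOR 0 = 1
y8 = y1 XOR y7 = 0 XOR 1 = 1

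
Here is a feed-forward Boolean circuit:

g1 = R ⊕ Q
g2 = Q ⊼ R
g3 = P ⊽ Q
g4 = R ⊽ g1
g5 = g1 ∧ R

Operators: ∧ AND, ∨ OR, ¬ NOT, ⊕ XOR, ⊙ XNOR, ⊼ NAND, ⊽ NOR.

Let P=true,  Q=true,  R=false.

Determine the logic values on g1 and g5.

g1 = R XOR Q = false XOR true = true
g5 = g1 AND R = true AND false = false

g1 = true; g5 = false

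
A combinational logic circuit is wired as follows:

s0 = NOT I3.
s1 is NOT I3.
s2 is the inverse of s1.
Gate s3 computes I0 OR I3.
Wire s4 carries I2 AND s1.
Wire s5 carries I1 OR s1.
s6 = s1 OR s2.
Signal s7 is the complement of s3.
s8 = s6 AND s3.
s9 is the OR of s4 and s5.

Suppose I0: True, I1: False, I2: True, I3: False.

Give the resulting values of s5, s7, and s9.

s5 = True, s7 = False, s9 = True

s1 = NOT I3 = NOT False = True
s3 = I0 OR I3 = True OR False = True
s4 = I2 AND s1 = True AND True = True
s5 = I1 OR s1 = False OR True = True
s7 = NOT s3 = NOT True = False
s9 = s4 OR s5 = True OR True = True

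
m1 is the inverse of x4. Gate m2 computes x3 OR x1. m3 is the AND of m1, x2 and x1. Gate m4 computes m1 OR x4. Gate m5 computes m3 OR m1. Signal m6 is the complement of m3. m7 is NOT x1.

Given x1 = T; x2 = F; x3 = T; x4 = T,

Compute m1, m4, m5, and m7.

m1 = F  m4 = T  m5 = F  m7 = F

m1 = NOT x4 = NOT T = F
m3 = m1 AND x2 AND x1 = F AND F AND T = F
m4 = m1 OR x4 = F OR T = T
m5 = m3 OR m1 = F OR F = F
m7 = NOT x1 = NOT T = F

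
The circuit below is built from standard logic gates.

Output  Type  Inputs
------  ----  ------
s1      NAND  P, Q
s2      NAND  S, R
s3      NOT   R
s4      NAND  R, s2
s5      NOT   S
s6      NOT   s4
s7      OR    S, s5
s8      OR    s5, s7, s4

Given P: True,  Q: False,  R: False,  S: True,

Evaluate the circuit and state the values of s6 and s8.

s6 = False, s8 = True

s2 = S NAND R = True NAND False = True
s4 = R NAND s2 = False NAND True = True
s5 = NOT S = NOT True = False
s6 = NOT s4 = NOT True = False
s7 = S OR s5 = True OR False = True
s8 = s5 OR s7 OR s4 = False OR True OR True = True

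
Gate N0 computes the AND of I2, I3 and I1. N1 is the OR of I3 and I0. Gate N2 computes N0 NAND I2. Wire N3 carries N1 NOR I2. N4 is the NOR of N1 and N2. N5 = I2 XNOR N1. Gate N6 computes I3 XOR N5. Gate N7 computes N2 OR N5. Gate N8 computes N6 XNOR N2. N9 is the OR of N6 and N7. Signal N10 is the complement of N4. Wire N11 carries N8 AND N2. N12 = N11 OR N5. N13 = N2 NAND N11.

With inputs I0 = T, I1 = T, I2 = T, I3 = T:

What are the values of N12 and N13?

N12 = T, N13 = T

N0 = I2 AND I3 AND I1 = T AND T AND T = T
N1 = I3 OR I0 = T OR T = T
N2 = N0 NAND I2 = T NAND T = F
N5 = I2 XNOR N1 = T XNOR T = T
N6 = I3 XOR N5 = T XOR T = F
N8 = N6 XNOR N2 = F XNOR F = T
N11 = N8 AND N2 = T AND F = F
N12 = N11 OR N5 = F OR T = T
N13 = N2 NAND N11 = F NAND F = T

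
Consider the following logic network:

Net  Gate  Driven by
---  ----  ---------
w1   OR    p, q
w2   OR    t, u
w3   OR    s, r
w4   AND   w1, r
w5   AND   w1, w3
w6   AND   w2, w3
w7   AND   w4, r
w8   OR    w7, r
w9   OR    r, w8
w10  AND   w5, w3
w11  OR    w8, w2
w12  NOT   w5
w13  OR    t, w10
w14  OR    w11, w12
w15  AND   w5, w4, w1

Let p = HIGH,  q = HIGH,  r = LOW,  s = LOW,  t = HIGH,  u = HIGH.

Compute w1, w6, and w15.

w1 = HIGH, w6 = LOW, w15 = LOW

w1 = p OR q = HIGH OR HIGH = HIGH
w2 = t OR u = HIGH OR HIGH = HIGH
w3 = s OR r = LOW OR LOW = LOW
w4 = w1 AND r = HIGH AND LOW = LOW
w5 = w1 AND w3 = HIGH AND LOW = LOW
w6 = w2 AND w3 = HIGH AND LOW = LOW
w15 = w5 AND w4 AND w1 = LOW AND LOW AND HIGH = LOW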